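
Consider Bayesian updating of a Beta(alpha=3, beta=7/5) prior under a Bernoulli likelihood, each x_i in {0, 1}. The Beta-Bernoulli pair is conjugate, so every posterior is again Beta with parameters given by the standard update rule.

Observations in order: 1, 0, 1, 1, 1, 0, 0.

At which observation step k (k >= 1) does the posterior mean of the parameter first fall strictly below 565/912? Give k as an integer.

obs 1: x=1 → posterior Beta(4, 7/5)
obs 2: x=0 → posterior Beta(4, 12/5)
obs 3: x=1 → posterior Beta(5, 12/5)
obs 4: x=1 → posterior Beta(6, 12/5)
obs 5: x=1 → posterior Beta(7, 12/5)
obs 6: x=0 → posterior Beta(7, 17/5)
obs 7: x=0 → posterior Beta(7, 22/5)

k = 7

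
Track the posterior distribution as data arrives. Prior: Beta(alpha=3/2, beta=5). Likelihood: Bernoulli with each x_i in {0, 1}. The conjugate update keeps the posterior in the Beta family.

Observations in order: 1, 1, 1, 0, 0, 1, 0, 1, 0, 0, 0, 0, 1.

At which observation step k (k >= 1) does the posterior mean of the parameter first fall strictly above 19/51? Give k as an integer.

obs 1: x=1 → posterior Beta(5/2, 5)
obs 2: x=1 → posterior Beta(7/2, 5)
obs 3: x=1 → posterior Beta(9/2, 5)
obs 4: x=0 → posterior Beta(9/2, 6)
obs 5: x=0 → posterior Beta(9/2, 7)
obs 6: x=1 → posterior Beta(11/2, 7)
obs 7: x=0 → posterior Beta(11/2, 8)
obs 8: x=1 → posterior Beta(13/2, 8)
obs 9: x=0 → posterior Beta(13/2, 9)
obs 10: x=0 → posterior Beta(13/2, 10)
obs 11: x=0 → posterior Beta(13/2, 11)
obs 12: x=0 → posterior Beta(13/2, 12)
obs 13: x=1 → posterior Beta(15/2, 12)

k = 2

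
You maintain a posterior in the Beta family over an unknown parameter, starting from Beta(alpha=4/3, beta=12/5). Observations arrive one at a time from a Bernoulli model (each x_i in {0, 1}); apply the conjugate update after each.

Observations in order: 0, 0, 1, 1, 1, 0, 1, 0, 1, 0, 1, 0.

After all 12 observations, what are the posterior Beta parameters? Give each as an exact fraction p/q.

obs 1: x=0 → posterior Beta(4/3, 17/5)
obs 2: x=0 → posterior Beta(4/3, 22/5)
obs 3: x=1 → posterior Beta(7/3, 22/5)
obs 4: x=1 → posterior Beta(10/3, 22/5)
obs 5: x=1 → posterior Beta(13/3, 22/5)
obs 6: x=0 → posterior Beta(13/3, 27/5)
obs 7: x=1 → posterior Beta(16/3, 27/5)
obs 8: x=0 → posterior Beta(16/3, 32/5)
obs 9: x=1 → posterior Beta(19/3, 32/5)
obs 10: x=0 → posterior Beta(19/3, 37/5)
obs 11: x=1 → posterior Beta(22/3, 37/5)
obs 12: x=0 → posterior Beta(22/3, 42/5)

alpha=22/3, beta=42/5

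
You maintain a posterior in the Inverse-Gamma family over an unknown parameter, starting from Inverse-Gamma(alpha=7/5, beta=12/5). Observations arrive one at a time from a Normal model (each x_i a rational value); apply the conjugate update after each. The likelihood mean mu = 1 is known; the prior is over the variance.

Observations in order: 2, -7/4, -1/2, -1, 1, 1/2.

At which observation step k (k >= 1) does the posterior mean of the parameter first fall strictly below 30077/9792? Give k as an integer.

obs 1: x=2 → posterior Inverse-Gamma(19/10, 29/10)
obs 2: x=-7/4 → posterior Inverse-Gamma(12/5, 1069/160)
obs 3: x=-1/2 → posterior Inverse-Gamma(29/10, 1249/160)
obs 4: x=-1 → posterior Inverse-Gamma(17/5, 1569/160)
obs 5: x=1 → posterior Inverse-Gamma(39/10, 1569/160)
obs 6: x=1/2 → posterior Inverse-Gamma(22/5, 1589/160)

k = 6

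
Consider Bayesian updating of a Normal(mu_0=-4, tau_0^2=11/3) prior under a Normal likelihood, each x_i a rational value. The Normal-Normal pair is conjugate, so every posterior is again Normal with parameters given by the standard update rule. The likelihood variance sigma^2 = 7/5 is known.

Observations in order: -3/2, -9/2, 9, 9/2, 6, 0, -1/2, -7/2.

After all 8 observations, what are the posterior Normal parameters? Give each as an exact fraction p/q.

obs 1: x=-3/2 → posterior Normal(-333/152, 77/76)
obs 2: x=-9/2 → posterior Normal(-414/131, 77/131)
obs 3: x=9 → posterior Normal(27/62, 77/186)
obs 4: x=9/2 → posterior Normal(657/482, 77/241)
obs 5: x=6 → posterior Normal(1317/592, 77/296)
obs 6: x=0 → posterior Normal(439/234, 77/351)
obs 7: x=-1/2 → posterior Normal(631/406, 11/58)
obs 8: x=-7/2 → posterior Normal(877/922, 77/461)

mu_0=877/922, tau_0^2=77/461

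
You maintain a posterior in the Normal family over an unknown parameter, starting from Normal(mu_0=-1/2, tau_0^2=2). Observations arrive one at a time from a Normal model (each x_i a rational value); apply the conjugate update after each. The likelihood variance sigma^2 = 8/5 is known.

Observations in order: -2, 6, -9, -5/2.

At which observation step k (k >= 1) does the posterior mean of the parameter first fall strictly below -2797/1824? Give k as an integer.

k = 4

obs 1: x=-2 → posterior Normal(-4/3, 8/9)
obs 2: x=6 → posterior Normal(9/7, 4/7)
obs 3: x=-9 → posterior Normal(-27/19, 8/19)
obs 4: x=-5/2 → posterior Normal(-79/48, 1/3)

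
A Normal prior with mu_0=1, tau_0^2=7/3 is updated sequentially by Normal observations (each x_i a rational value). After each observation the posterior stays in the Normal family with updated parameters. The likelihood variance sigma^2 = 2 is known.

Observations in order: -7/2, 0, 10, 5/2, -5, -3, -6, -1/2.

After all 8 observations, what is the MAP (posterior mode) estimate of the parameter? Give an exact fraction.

-65/124

obs 1: x=-7/2 → posterior Normal(-37/26, 14/13)
obs 2: x=0 → posterior Normal(-37/40, 7/10)
obs 3: x=10 → posterior Normal(103/54, 14/27)
obs 4: x=5/2 → posterior Normal(69/34, 7/17)
obs 5: x=-5 → posterior Normal(34/41, 14/41)
obs 6: x=-3 → posterior Normal(13/48, 7/24)
obs 7: x=-6 → posterior Normal(-29/55, 14/55)
obs 8: x=-1/2 → posterior Normal(-65/124, 7/31)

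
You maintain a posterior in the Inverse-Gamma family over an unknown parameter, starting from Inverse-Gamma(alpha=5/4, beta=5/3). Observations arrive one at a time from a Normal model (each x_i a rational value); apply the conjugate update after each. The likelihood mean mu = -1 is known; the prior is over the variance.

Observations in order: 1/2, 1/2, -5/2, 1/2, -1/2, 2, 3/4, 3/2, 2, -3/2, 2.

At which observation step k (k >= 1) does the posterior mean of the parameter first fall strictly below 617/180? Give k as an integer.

obs 1: x=1/2 → posterior Inverse-Gamma(7/4, 67/24)
obs 2: x=1/2 → posterior Inverse-Gamma(9/4, 47/12)
obs 3: x=-5/2 → posterior Inverse-Gamma(11/4, 121/24)
obs 4: x=1/2 → posterior Inverse-Gamma(13/4, 37/6)
obs 5: x=-1/2 → posterior Inverse-Gamma(15/4, 151/24)
obs 6: x=2 → posterior Inverse-Gamma(17/4, 259/24)
obs 7: x=3/4 → posterior Inverse-Gamma(19/4, 1183/96)
obs 8: x=3/2 → posterior Inverse-Gamma(21/4, 1483/96)
obs 9: x=2 → posterior Inverse-Gamma(23/4, 1915/96)
obs 10: x=-3/2 → posterior Inverse-Gamma(25/4, 1927/96)
obs 11: x=2 → posterior Inverse-Gamma(27/4, 2359/96)

k = 2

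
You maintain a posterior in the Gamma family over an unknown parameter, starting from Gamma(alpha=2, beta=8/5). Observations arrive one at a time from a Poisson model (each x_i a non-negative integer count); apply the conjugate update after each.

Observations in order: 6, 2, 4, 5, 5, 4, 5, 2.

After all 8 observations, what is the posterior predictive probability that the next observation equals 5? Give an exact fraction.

125467879051941827569511322971007901515127990955232523382371123200000/935480596774678503001801362972812283024661354043792689825893575512801

obs 1: x=6 → posterior Gamma(8, 13/5)
obs 2: x=2 → posterior Gamma(10, 18/5)
obs 3: x=4 → posterior Gamma(14, 23/5)
obs 4: x=5 → posterior Gamma(19, 28/5)
obs 5: x=5 → posterior Gamma(24, 33/5)
obs 6: x=4 → posterior Gamma(28, 38/5)
obs 7: x=5 → posterior Gamma(33, 43/5)
obs 8: x=2 → posterior Gamma(35, 48/5)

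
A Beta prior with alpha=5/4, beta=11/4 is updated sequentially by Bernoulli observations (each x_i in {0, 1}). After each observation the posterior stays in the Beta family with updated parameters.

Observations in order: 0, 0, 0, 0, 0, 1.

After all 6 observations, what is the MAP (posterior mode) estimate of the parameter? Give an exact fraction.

obs 1: x=0 → posterior Beta(5/4, 15/4)
obs 2: x=0 → posterior Beta(5/4, 19/4)
obs 3: x=0 → posterior Beta(5/4, 23/4)
obs 4: x=0 → posterior Beta(5/4, 27/4)
obs 5: x=0 → posterior Beta(5/4, 31/4)
obs 6: x=1 → posterior Beta(9/4, 31/4)

5/32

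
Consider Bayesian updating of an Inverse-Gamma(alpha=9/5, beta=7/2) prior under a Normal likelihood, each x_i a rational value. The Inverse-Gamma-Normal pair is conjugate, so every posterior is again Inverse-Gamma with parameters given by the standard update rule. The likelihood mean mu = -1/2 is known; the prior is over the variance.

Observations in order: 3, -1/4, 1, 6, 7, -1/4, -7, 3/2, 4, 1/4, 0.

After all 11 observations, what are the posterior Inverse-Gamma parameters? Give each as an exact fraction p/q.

alpha=73/10, beta=2999/32

obs 1: x=3 → posterior Inverse-Gamma(23/10, 77/8)
obs 2: x=-1/4 → posterior Inverse-Gamma(14/5, 309/32)
obs 3: x=1 → posterior Inverse-Gamma(33/10, 345/32)
obs 4: x=6 → posterior Inverse-Gamma(19/5, 1021/32)
obs 5: x=7 → posterior Inverse-Gamma(43/10, 1921/32)
obs 6: x=-1/4 → posterior Inverse-Gamma(24/5, 961/16)
obs 7: x=-7 → posterior Inverse-Gamma(53/10, 1299/16)
obs 8: x=3/2 → posterior Inverse-Gamma(29/5, 1331/16)
obs 9: x=4 → posterior Inverse-Gamma(63/10, 1493/16)
obs 10: x=1/4 → posterior Inverse-Gamma(34/5, 2995/32)
obs 11: x=0 → posterior Inverse-Gamma(73/10, 2999/32)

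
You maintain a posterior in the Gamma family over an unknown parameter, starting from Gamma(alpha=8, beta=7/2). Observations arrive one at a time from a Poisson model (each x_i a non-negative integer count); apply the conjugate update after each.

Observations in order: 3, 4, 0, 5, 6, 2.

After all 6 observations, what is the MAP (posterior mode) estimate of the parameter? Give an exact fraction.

54/19

obs 1: x=3 → posterior Gamma(11, 9/2)
obs 2: x=4 → posterior Gamma(15, 11/2)
obs 3: x=0 → posterior Gamma(15, 13/2)
obs 4: x=5 → posterior Gamma(20, 15/2)
obs 5: x=6 → posterior Gamma(26, 17/2)
obs 6: x=2 → posterior Gamma(28, 19/2)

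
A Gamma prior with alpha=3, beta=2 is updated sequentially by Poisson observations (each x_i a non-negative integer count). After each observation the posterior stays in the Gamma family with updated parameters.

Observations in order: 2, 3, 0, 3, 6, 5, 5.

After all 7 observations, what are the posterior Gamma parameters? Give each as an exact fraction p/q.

obs 1: x=2 → posterior Gamma(5, 3)
obs 2: x=3 → posterior Gamma(8, 4)
obs 3: x=0 → posterior Gamma(8, 5)
obs 4: x=3 → posterior Gamma(11, 6)
obs 5: x=6 → posterior Gamma(17, 7)
obs 6: x=5 → posterior Gamma(22, 8)
obs 7: x=5 → posterior Gamma(27, 9)

alpha=27, beta=9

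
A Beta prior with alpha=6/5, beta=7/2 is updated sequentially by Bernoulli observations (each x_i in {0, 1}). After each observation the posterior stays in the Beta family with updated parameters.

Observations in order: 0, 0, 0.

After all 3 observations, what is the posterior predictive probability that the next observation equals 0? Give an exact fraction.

obs 1: x=0 → posterior Beta(6/5, 9/2)
obs 2: x=0 → posterior Beta(6/5, 11/2)
obs 3: x=0 → posterior Beta(6/5, 13/2)

65/77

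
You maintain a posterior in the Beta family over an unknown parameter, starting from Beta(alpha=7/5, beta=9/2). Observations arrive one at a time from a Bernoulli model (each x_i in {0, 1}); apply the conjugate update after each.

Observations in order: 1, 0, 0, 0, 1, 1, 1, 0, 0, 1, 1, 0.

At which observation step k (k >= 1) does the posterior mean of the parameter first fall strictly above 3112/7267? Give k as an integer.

obs 1: x=1 → posterior Beta(12/5, 9/2)
obs 2: x=0 → posterior Beta(12/5, 11/2)
obs 3: x=0 → posterior Beta(12/5, 13/2)
obs 4: x=0 → posterior Beta(12/5, 15/2)
obs 5: x=1 → posterior Beta(17/5, 15/2)
obs 6: x=1 → posterior Beta(22/5, 15/2)
obs 7: x=1 → posterior Beta(27/5, 15/2)
obs 8: x=0 → posterior Beta(27/5, 17/2)
obs 9: x=0 → posterior Beta(27/5, 19/2)
obs 10: x=1 → posterior Beta(32/5, 19/2)
obs 11: x=1 → posterior Beta(37/5, 19/2)
obs 12: x=0 → posterior Beta(37/5, 21/2)

k = 11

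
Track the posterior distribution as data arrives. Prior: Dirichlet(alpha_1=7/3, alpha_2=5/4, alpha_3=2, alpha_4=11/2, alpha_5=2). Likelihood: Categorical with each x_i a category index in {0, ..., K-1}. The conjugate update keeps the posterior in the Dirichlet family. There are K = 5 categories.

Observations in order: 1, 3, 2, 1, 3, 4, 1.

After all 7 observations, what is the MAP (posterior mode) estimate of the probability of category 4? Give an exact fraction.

24/181

obs 1: x=1 → posterior Dirichlet(7/3, 9/4, 2, 11/2, 2)
obs 2: x=3 → posterior Dirichlet(7/3, 9/4, 2, 13/2, 2)
obs 3: x=2 → posterior Dirichlet(7/3, 9/4, 3, 13/2, 2)
obs 4: x=1 → posterior Dirichlet(7/3, 13/4, 3, 13/2, 2)
obs 5: x=3 → posterior Dirichlet(7/3, 13/4, 3, 15/2, 2)
obs 6: x=4 → posterior Dirichlet(7/3, 13/4, 3, 15/2, 3)
obs 7: x=1 → posterior Dirichlet(7/3, 17/4, 3, 15/2, 3)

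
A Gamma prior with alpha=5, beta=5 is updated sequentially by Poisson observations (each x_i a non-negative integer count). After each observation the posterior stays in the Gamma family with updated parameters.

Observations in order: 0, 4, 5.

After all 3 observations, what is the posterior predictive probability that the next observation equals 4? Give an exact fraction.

10467350696427520/150094635296999121

obs 1: x=0 → posterior Gamma(5, 6)
obs 2: x=4 → posterior Gamma(9, 7)
obs 3: x=5 → posterior Gamma(14, 8)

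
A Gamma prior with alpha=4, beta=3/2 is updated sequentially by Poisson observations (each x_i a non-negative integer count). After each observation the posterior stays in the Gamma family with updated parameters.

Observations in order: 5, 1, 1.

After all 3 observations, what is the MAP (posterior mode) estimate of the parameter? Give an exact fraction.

20/9

obs 1: x=5 → posterior Gamma(9, 5/2)
obs 2: x=1 → posterior Gamma(10, 7/2)
obs 3: x=1 → posterior Gamma(11, 9/2)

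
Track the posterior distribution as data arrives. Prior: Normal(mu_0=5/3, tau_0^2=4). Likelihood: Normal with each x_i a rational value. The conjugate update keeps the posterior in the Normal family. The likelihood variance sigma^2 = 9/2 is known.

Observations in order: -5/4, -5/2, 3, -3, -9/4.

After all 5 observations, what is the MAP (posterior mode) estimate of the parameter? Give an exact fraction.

obs 1: x=-5/4 → posterior Normal(5/17, 36/17)
obs 2: x=-5/2 → posterior Normal(-3/5, 36/25)
obs 3: x=3 → posterior Normal(3/11, 12/11)
obs 4: x=-3 → posterior Normal(-15/41, 36/41)
obs 5: x=-9/4 → posterior Normal(-33/49, 36/49)

-33/49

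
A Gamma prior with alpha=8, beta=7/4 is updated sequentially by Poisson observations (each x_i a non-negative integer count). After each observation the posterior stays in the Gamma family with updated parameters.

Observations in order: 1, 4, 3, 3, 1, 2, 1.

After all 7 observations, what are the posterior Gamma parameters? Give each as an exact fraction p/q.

obs 1: x=1 → posterior Gamma(9, 11/4)
obs 2: x=4 → posterior Gamma(13, 15/4)
obs 3: x=3 → posterior Gamma(16, 19/4)
obs 4: x=3 → posterior Gamma(19, 23/4)
obs 5: x=1 → posterior Gamma(20, 27/4)
obs 6: x=2 → posterior Gamma(22, 31/4)
obs 7: x=1 → posterior Gamma(23, 35/4)

alpha=23, beta=35/4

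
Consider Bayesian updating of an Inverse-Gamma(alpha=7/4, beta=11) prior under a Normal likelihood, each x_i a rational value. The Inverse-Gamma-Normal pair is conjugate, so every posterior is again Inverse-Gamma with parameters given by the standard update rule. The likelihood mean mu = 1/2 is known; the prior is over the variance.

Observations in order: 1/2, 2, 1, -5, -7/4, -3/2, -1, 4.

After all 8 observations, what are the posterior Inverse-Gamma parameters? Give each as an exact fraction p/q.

alpha=23/4, beta=1253/32

obs 1: x=1/2 → posterior Inverse-Gamma(9/4, 11)
obs 2: x=2 → posterior Inverse-Gamma(11/4, 97/8)
obs 3: x=1 → posterior Inverse-Gamma(13/4, 49/4)
obs 4: x=-5 → posterior Inverse-Gamma(15/4, 219/8)
obs 5: x=-7/4 → posterior Inverse-Gamma(17/4, 957/32)
obs 6: x=-3/2 → posterior Inverse-Gamma(19/4, 1021/32)
obs 7: x=-1 → posterior Inverse-Gamma(21/4, 1057/32)
obs 8: x=4 → posterior Inverse-Gamma(23/4, 1253/32)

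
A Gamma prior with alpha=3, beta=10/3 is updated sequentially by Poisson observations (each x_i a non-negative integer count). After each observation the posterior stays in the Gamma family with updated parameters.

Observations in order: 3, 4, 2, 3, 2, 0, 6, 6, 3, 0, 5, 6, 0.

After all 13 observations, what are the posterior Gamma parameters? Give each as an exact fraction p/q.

obs 1: x=3 → posterior Gamma(6, 13/3)
obs 2: x=4 → posterior Gamma(10, 16/3)
obs 3: x=2 → posterior Gamma(12, 19/3)
obs 4: x=3 → posterior Gamma(15, 22/3)
obs 5: x=2 → posterior Gamma(17, 25/3)
obs 6: x=0 → posterior Gamma(17, 28/3)
obs 7: x=6 → posterior Gamma(23, 31/3)
obs 8: x=6 → posterior Gamma(29, 34/3)
obs 9: x=3 → posterior Gamma(32, 37/3)
obs 10: x=0 → posterior Gamma(32, 40/3)
obs 11: x=5 → posterior Gamma(37, 43/3)
obs 12: x=6 → posterior Gamma(43, 46/3)
obs 13: x=0 → posterior Gamma(43, 49/3)

alpha=43, beta=49/3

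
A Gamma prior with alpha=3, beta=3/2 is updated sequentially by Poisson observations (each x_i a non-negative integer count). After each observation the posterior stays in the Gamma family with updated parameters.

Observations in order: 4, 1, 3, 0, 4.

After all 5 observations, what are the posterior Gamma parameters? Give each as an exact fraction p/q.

alpha=15, beta=13/2

obs 1: x=4 → posterior Gamma(7, 5/2)
obs 2: x=1 → posterior Gamma(8, 7/2)
obs 3: x=3 → posterior Gamma(11, 9/2)
obs 4: x=0 → posterior Gamma(11, 11/2)
obs 5: x=4 → posterior Gamma(15, 13/2)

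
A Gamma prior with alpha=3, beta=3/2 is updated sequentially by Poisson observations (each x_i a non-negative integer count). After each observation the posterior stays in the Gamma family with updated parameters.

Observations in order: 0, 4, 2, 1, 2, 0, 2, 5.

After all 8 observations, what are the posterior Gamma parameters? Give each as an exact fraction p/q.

alpha=19, beta=19/2

obs 1: x=0 → posterior Gamma(3, 5/2)
obs 2: x=4 → posterior Gamma(7, 7/2)
obs 3: x=2 → posterior Gamma(9, 9/2)
obs 4: x=1 → posterior Gamma(10, 11/2)
obs 5: x=2 → posterior Gamma(12, 13/2)
obs 6: x=0 → posterior Gamma(12, 15/2)
obs 7: x=2 → posterior Gamma(14, 17/2)
obs 8: x=5 → posterior Gamma(19, 19/2)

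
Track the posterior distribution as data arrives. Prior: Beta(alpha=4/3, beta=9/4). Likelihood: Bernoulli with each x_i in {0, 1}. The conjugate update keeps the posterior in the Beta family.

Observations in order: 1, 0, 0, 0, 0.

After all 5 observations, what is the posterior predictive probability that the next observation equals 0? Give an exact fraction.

75/103

obs 1: x=1 → posterior Beta(7/3, 9/4)
obs 2: x=0 → posterior Beta(7/3, 13/4)
obs 3: x=0 → posterior Beta(7/3, 17/4)
obs 4: x=0 → posterior Beta(7/3, 21/4)
obs 5: x=0 → posterior Beta(7/3, 25/4)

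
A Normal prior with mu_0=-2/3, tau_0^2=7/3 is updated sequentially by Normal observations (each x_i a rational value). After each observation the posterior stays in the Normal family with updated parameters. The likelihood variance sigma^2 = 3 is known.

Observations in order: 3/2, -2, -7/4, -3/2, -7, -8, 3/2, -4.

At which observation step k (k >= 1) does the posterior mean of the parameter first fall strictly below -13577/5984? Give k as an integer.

obs 1: x=3/2 → posterior Normal(9/32, 21/16)
obs 2: x=-2 → posterior Normal(-19/46, 21/23)
obs 3: x=-7/4 → posterior Normal(-29/40, 7/10)
obs 4: x=-3/2 → posterior Normal(-129/148, 21/37)
obs 5: x=-7 → posterior Normal(-325/176, 21/44)
obs 6: x=-8 → posterior Normal(-183/68, 7/17)
obs 7: x=3/2 → posterior Normal(-507/232, 21/58)
obs 8: x=-4 → posterior Normal(-619/260, 21/65)

k = 6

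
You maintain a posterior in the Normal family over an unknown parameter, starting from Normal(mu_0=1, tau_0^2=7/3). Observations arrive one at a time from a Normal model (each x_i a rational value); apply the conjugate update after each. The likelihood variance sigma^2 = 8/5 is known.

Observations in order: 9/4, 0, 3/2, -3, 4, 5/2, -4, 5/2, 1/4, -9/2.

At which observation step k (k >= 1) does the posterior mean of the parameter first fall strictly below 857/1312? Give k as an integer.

obs 1: x=9/4 → posterior Normal(411/236, 56/59)
obs 2: x=0 → posterior Normal(411/376, 28/47)
obs 3: x=3/2 → posterior Normal(207/172, 56/129)
obs 4: x=-3 → posterior Normal(201/656, 14/41)
obs 5: x=4 → posterior Normal(761/796, 56/199)
obs 6: x=5/2 → posterior Normal(1111/936, 28/117)
obs 7: x=-4 → posterior Normal(551/1076, 56/269)
obs 8: x=5/2 → posterior Normal(901/1216, 7/38)
obs 9: x=1/4 → posterior Normal(78/113, 56/339)
obs 10: x=-9/2 → posterior Normal(9/44, 28/187)

k = 4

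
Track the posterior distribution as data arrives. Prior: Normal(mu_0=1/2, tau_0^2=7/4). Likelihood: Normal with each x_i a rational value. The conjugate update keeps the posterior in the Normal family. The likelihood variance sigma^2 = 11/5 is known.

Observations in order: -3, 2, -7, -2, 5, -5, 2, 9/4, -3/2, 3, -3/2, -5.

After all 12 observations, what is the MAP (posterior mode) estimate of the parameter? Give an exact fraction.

obs 1: x=-3 → posterior Normal(-83/79, 77/79)
obs 2: x=2 → posterior Normal(-13/114, 77/114)
obs 3: x=-7 → posterior Normal(-258/149, 77/149)
obs 4: x=-2 → posterior Normal(-41/23, 77/184)
obs 5: x=5 → posterior Normal(-51/73, 77/219)
obs 6: x=-5 → posterior Normal(-164/127, 77/254)
obs 7: x=2 → posterior Normal(-258/289, 77/289)
obs 8: x=9/4 → posterior Normal(-239/432, 77/324)
obs 9: x=-3/2 → posterior Normal(-927/1436, 77/359)
obs 10: x=3 → posterior Normal(-507/1576, 77/394)
obs 11: x=-3/2 → posterior Normal(-239/572, 7/39)
obs 12: x=-5 → posterior Normal(-1417/1856, 77/464)

-1417/1856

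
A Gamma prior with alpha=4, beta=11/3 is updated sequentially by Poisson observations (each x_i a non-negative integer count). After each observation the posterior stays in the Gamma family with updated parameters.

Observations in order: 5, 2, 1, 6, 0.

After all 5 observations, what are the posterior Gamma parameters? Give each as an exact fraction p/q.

alpha=18, beta=26/3

obs 1: x=5 → posterior Gamma(9, 14/3)
obs 2: x=2 → posterior Gamma(11, 17/3)
obs 3: x=1 → posterior Gamma(12, 20/3)
obs 4: x=6 → posterior Gamma(18, 23/3)
obs 5: x=0 → posterior Gamma(18, 26/3)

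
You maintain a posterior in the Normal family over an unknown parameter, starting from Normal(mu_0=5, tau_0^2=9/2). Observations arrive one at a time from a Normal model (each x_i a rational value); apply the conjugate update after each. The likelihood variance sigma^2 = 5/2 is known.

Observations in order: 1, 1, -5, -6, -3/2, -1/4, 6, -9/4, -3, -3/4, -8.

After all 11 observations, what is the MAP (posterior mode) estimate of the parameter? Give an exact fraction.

obs 1: x=1 → posterior Normal(17/7, 45/28)
obs 2: x=1 → posterior Normal(43/23, 45/46)
obs 3: x=-5 → posterior Normal(-1/16, 45/64)
obs 4: x=-6 → posterior Normal(-56/41, 45/82)
obs 5: x=-3/2 → posterior Normal(-139/100, 9/20)
obs 6: x=-1/4 → posterior Normal(-287/236, 45/118)
obs 7: x=6 → posterior Normal(-71/272, 45/136)
obs 8: x=-9/4 → posterior Normal(-38/77, 45/154)
obs 9: x=-3 → posterior Normal(-65/86, 45/172)
obs 10: x=-3/4 → posterior Normal(-287/380, 9/38)
obs 11: x=-8 → posterior Normal(-575/416, 45/208)

-575/416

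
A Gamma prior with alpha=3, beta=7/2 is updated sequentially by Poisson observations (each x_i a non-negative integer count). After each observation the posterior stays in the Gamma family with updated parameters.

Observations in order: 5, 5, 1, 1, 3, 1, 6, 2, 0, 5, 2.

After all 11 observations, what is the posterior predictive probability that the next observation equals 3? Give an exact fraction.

3008292959738133258995207173797826625430205519108722720/15148954872646847105498509334067131813327318808179940511

obs 1: x=5 → posterior Gamma(8, 9/2)
obs 2: x=5 → posterior Gamma(13, 11/2)
obs 3: x=1 → posterior Gamma(14, 13/2)
obs 4: x=1 → posterior Gamma(15, 15/2)
obs 5: x=3 → posterior Gamma(18, 17/2)
obs 6: x=1 → posterior Gamma(19, 19/2)
obs 7: x=6 → posterior Gamma(25, 21/2)
obs 8: x=2 → posterior Gamma(27, 23/2)
obs 9: x=0 → posterior Gamma(27, 25/2)
obs 10: x=5 → posterior Gamma(32, 27/2)
obs 11: x=2 → posterior Gamma(34, 29/2)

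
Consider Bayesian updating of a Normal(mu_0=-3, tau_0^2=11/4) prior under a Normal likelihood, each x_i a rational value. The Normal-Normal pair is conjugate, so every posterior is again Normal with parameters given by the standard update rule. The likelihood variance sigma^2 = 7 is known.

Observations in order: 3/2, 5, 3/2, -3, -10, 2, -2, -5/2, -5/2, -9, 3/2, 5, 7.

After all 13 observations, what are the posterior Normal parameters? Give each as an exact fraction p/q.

mu_0=-289/342, tau_0^2=77/171

obs 1: x=3/2 → posterior Normal(-45/26, 77/39)
obs 2: x=5 → posterior Normal(-1/4, 77/50)
obs 3: x=3/2 → posterior Normal(4/61, 77/61)
obs 4: x=-3 → posterior Normal(-29/72, 77/72)
obs 5: x=-10 → posterior Normal(-139/83, 77/83)
obs 6: x=2 → posterior Normal(-117/94, 77/94)
obs 7: x=-2 → posterior Normal(-139/105, 11/15)
obs 8: x=-5/2 → posterior Normal(-333/232, 77/116)
obs 9: x=-5/2 → posterior Normal(-194/127, 77/127)
obs 10: x=-9 → posterior Normal(-293/138, 77/138)
obs 11: x=3/2 → posterior Normal(-553/298, 77/149)
obs 12: x=5 → posterior Normal(-443/320, 77/160)
obs 13: x=7 → posterior Normal(-289/342, 77/171)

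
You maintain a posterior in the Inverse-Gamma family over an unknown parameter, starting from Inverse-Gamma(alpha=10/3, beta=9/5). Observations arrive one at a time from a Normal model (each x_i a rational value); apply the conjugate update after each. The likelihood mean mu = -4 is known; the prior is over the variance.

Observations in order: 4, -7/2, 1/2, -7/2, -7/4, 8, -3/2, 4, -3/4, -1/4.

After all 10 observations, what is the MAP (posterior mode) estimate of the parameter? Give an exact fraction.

obs 1: x=4 → posterior Inverse-Gamma(23/6, 169/5)
obs 2: x=-7/2 → posterior Inverse-Gamma(13/3, 1357/40)
obs 3: x=1/2 → posterior Inverse-Gamma(29/6, 881/20)
obs 4: x=-7/2 → posterior Inverse-Gamma(16/3, 1767/40)
obs 5: x=-7/4 → posterior Inverse-Gamma(35/6, 7473/160)
obs 6: x=8 → posterior Inverse-Gamma(19/3, 18993/160)
obs 7: x=-3/2 → posterior Inverse-Gamma(41/6, 19493/160)
obs 8: x=4 → posterior Inverse-Gamma(22/3, 24613/160)
obs 9: x=-3/4 → posterior Inverse-Gamma(47/6, 12729/80)
obs 10: x=-1/4 → posterior Inverse-Gamma(25/3, 26583/160)

79749/4480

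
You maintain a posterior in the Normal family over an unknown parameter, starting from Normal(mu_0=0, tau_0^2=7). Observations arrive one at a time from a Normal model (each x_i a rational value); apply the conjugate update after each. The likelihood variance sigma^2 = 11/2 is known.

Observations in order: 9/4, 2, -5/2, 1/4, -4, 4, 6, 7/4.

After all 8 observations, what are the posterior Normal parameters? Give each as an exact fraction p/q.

obs 1: x=9/4 → posterior Normal(63/50, 77/25)
obs 2: x=2 → posterior Normal(119/78, 77/39)
obs 3: x=-5/2 → posterior Normal(49/106, 77/53)
obs 4: x=1/4 → posterior Normal(28/67, 77/67)
obs 5: x=-4 → posterior Normal(-28/81, 77/81)
obs 6: x=4 → posterior Normal(28/95, 77/95)
obs 7: x=6 → posterior Normal(112/109, 77/109)
obs 8: x=7/4 → posterior Normal(91/82, 77/123)

mu_0=91/82, tau_0^2=77/123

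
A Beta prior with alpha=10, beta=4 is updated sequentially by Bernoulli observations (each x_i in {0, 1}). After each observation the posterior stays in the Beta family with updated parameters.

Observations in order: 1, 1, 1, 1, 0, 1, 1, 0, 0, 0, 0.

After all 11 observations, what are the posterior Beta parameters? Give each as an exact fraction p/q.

alpha=16, beta=9

obs 1: x=1 → posterior Beta(11, 4)
obs 2: x=1 → posterior Beta(12, 4)
obs 3: x=1 → posterior Beta(13, 4)
obs 4: x=1 → posterior Beta(14, 4)
obs 5: x=0 → posterior Beta(14, 5)
obs 6: x=1 → posterior Beta(15, 5)
obs 7: x=1 → posterior Beta(16, 5)
obs 8: x=0 → posterior Beta(16, 6)
obs 9: x=0 → posterior Beta(16, 7)
obs 10: x=0 → posterior Beta(16, 8)
obs 11: x=0 → posterior Beta(16, 9)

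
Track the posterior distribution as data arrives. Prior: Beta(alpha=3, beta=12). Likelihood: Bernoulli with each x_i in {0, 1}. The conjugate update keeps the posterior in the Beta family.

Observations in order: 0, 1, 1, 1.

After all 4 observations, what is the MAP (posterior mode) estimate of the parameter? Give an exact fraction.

5/17

obs 1: x=0 → posterior Beta(3, 13)
obs 2: x=1 → posterior Beta(4, 13)
obs 3: x=1 → posterior Beta(5, 13)
obs 4: x=1 → posterior Beta(6, 13)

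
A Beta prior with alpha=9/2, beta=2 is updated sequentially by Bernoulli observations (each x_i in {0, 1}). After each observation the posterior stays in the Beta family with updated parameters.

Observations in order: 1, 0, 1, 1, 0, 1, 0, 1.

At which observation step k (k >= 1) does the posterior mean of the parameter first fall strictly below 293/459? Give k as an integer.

k = 7

obs 1: x=1 → posterior Beta(11/2, 2)
obs 2: x=0 → posterior Beta(11/2, 3)
obs 3: x=1 → posterior Beta(13/2, 3)
obs 4: x=1 → posterior Beta(15/2, 3)
obs 5: x=0 → posterior Beta(15/2, 4)
obs 6: x=1 → posterior Beta(17/2, 4)
obs 7: x=0 → posterior Beta(17/2, 5)
obs 8: x=1 → posterior Beta(19/2, 5)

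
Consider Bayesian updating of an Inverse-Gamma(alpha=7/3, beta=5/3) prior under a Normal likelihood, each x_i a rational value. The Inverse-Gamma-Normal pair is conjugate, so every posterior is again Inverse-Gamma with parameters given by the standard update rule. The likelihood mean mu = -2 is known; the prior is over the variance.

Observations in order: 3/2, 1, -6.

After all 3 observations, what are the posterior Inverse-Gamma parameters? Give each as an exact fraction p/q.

alpha=23/6, beta=487/24

obs 1: x=3/2 → posterior Inverse-Gamma(17/6, 187/24)
obs 2: x=1 → posterior Inverse-Gamma(10/3, 295/24)
obs 3: x=-6 → posterior Inverse-Gamma(23/6, 487/24)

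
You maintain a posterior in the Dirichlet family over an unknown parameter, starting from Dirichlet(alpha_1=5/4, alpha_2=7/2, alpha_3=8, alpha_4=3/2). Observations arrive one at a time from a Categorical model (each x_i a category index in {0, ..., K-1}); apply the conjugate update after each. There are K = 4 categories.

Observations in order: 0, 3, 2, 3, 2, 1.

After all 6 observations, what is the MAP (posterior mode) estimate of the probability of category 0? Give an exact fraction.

1/13

obs 1: x=0 → posterior Dirichlet(9/4, 7/2, 8, 3/2)
obs 2: x=3 → posterior Dirichlet(9/4, 7/2, 8, 5/2)
obs 3: x=2 → posterior Dirichlet(9/4, 7/2, 9, 5/2)
obs 4: x=3 → posterior Dirichlet(9/4, 7/2, 9, 7/2)
obs 5: x=2 → posterior Dirichlet(9/4, 7/2, 10, 7/2)
obs 6: x=1 → posterior Dirichlet(9/4, 9/2, 10, 7/2)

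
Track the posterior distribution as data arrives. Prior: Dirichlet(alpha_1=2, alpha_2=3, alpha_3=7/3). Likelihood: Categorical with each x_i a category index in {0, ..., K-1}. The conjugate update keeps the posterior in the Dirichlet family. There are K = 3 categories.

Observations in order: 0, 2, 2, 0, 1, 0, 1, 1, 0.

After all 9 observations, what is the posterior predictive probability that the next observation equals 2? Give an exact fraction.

13/49

obs 1: x=0 → posterior Dirichlet(3, 3, 7/3)
obs 2: x=2 → posterior Dirichlet(3, 3, 10/3)
obs 3: x=2 → posterior Dirichlet(3, 3, 13/3)
obs 4: x=0 → posterior Dirichlet(4, 3, 13/3)
obs 5: x=1 → posterior Dirichlet(4, 4, 13/3)
obs 6: x=0 → posterior Dirichlet(5, 4, 13/3)
obs 7: x=1 → posterior Dirichlet(5, 5, 13/3)
obs 8: x=1 → posterior Dirichlet(5, 6, 13/3)
obs 9: x=0 → posterior Dirichlet(6, 6, 13/3)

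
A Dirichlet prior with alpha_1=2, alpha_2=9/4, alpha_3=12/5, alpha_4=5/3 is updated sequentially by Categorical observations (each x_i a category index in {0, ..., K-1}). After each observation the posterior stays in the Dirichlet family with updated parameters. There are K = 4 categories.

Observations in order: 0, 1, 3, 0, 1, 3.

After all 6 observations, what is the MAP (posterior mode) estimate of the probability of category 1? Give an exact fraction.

obs 1: x=0 → posterior Dirichlet(3, 9/4, 12/5, 5/3)
obs 2: x=1 → posterior Dirichlet(3, 13/4, 12/5, 5/3)
obs 3: x=3 → posterior Dirichlet(3, 13/4, 12/5, 8/3)
obs 4: x=0 → posterior Dirichlet(4, 13/4, 12/5, 8/3)
obs 5: x=1 → posterior Dirichlet(4, 17/4, 12/5, 8/3)
obs 6: x=3 → posterior Dirichlet(4, 17/4, 12/5, 11/3)

195/619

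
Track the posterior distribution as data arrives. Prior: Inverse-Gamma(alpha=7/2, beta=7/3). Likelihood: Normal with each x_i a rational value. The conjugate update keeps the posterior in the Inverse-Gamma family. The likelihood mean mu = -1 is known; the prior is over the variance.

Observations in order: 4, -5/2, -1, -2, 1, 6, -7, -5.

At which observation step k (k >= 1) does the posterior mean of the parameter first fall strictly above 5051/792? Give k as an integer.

k = 6

obs 1: x=4 → posterior Inverse-Gamma(4, 89/6)
obs 2: x=-5/2 → posterior Inverse-Gamma(9/2, 383/24)
obs 3: x=-1 → posterior Inverse-Gamma(5, 383/24)
obs 4: x=-2 → posterior Inverse-Gamma(11/2, 395/24)
obs 5: x=1 → posterior Inverse-Gamma(6, 443/24)
obs 6: x=6 → posterior Inverse-Gamma(13/2, 1031/24)
obs 7: x=-7 → posterior Inverse-Gamma(7, 1463/24)
obs 8: x=-5 → posterior Inverse-Gamma(15/2, 1655/24)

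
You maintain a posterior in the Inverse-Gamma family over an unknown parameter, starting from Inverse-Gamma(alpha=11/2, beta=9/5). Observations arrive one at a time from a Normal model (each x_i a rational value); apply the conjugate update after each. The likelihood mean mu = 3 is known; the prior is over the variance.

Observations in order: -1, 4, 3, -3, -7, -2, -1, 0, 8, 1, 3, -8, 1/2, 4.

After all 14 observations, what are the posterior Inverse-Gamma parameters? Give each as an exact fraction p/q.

alpha=25/2, beta=7277/40

obs 1: x=-1 → posterior Inverse-Gamma(6, 49/5)
obs 2: x=4 → posterior Inverse-Gamma(13/2, 103/10)
obs 3: x=3 → posterior Inverse-Gamma(7, 103/10)
obs 4: x=-3 → posterior Inverse-Gamma(15/2, 283/10)
obs 5: x=-7 → posterior Inverse-Gamma(8, 783/10)
obs 6: x=-2 → posterior Inverse-Gamma(17/2, 454/5)
obs 7: x=-1 → posterior Inverse-Gamma(9, 494/5)
obs 8: x=0 → posterior Inverse-Gamma(19/2, 1033/10)
obs 9: x=8 → posterior Inverse-Gamma(10, 579/5)
obs 10: x=1 → posterior Inverse-Gamma(21/2, 589/5)
obs 11: x=3 → posterior Inverse-Gamma(11, 589/5)
obs 12: x=-8 → posterior Inverse-Gamma(23/2, 1783/10)
obs 13: x=1/2 → posterior Inverse-Gamma(12, 7257/40)
obs 14: x=4 → posterior Inverse-Gamma(25/2, 7277/40)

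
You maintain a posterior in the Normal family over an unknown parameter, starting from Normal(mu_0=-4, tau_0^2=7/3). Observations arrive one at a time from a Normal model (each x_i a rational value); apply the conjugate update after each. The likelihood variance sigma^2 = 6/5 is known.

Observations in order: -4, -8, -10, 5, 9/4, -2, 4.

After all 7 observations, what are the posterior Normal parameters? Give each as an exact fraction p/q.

mu_0=-2073/1052, tau_0^2=42/263

obs 1: x=-4 → posterior Normal(-4, 42/53)
obs 2: x=-8 → posterior Normal(-123/22, 21/44)
obs 3: x=-10 → posterior Normal(-842/123, 14/41)
obs 4: x=5 → posterior Normal(-667/158, 21/79)
obs 5: x=9/4 → posterior Normal(-2353/772, 42/193)
obs 6: x=-2 → posterior Normal(-2633/912, 7/38)
obs 7: x=4 → posterior Normal(-2073/1052, 42/263)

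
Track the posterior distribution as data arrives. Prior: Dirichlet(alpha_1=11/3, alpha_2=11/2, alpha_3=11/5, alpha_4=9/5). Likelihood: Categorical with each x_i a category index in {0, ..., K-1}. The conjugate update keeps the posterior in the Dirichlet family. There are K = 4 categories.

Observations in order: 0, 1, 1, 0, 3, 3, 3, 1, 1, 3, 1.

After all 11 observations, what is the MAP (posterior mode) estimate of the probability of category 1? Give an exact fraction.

obs 1: x=0 → posterior Dirichlet(14/3, 11/2, 11/5, 9/5)
obs 2: x=1 → posterior Dirichlet(14/3, 13/2, 11/5, 9/5)
obs 3: x=1 → posterior Dirichlet(14/3, 15/2, 11/5, 9/5)
obs 4: x=0 → posterior Dirichlet(17/3, 15/2, 11/5, 9/5)
obs 5: x=3 → posterior Dirichlet(17/3, 15/2, 11/5, 14/5)
obs 6: x=3 → posterior Dirichlet(17/3, 15/2, 11/5, 19/5)
obs 7: x=3 → posterior Dirichlet(17/3, 15/2, 11/5, 24/5)
obs 8: x=1 → posterior Dirichlet(17/3, 17/2, 11/5, 24/5)
obs 9: x=1 → posterior Dirichlet(17/3, 19/2, 11/5, 24/5)
obs 10: x=3 → posterior Dirichlet(17/3, 19/2, 11/5, 29/5)
obs 11: x=1 → posterior Dirichlet(17/3, 21/2, 11/5, 29/5)

57/121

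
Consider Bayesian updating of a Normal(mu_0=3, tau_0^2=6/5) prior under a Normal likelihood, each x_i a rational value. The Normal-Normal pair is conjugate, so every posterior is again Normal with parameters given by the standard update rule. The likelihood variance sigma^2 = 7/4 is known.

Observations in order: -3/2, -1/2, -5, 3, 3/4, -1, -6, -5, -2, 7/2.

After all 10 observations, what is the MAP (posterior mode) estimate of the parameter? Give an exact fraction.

-9/11

obs 1: x=-3/2 → posterior Normal(69/59, 42/59)
obs 2: x=-1/2 → posterior Normal(57/83, 42/83)
obs 3: x=-5 → posterior Normal(-63/107, 42/107)
obs 4: x=3 → posterior Normal(9/131, 42/131)
obs 5: x=3/4 → posterior Normal(27/155, 42/155)
obs 6: x=-1 → posterior Normal(3/179, 42/179)
obs 7: x=-6 → posterior Normal(-141/203, 6/29)
obs 8: x=-5 → posterior Normal(-261/227, 42/227)
obs 9: x=-2 → posterior Normal(-309/251, 42/251)
obs 10: x=7/2 → posterior Normal(-9/11, 42/275)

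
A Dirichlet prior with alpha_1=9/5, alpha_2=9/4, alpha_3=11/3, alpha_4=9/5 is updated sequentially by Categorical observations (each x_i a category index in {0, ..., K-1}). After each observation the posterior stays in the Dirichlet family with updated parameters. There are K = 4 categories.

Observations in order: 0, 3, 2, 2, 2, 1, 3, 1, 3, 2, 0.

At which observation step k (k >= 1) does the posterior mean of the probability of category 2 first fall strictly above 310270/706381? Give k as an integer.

obs 1: x=0 → posterior Dirichlet(14/5, 9/4, 11/3, 9/5)
obs 2: x=3 → posterior Dirichlet(14/5, 9/4, 11/3, 14/5)
obs 3: x=2 → posterior Dirichlet(14/5, 9/4, 14/3, 14/5)
obs 4: x=2 → posterior Dirichlet(14/5, 9/4, 17/3, 14/5)
obs 5: x=2 → posterior Dirichlet(14/5, 9/4, 20/3, 14/5)
obs 6: x=1 → posterior Dirichlet(14/5, 13/4, 20/3, 14/5)
obs 7: x=3 → posterior Dirichlet(14/5, 13/4, 20/3, 19/5)
obs 8: x=1 → posterior Dirichlet(14/5, 17/4, 20/3, 19/5)
obs 9: x=3 → posterior Dirichlet(14/5, 17/4, 20/3, 24/5)
obs 10: x=2 → posterior Dirichlet(14/5, 17/4, 23/3, 24/5)
obs 11: x=0 → posterior Dirichlet(19/5, 17/4, 23/3, 24/5)

k = 5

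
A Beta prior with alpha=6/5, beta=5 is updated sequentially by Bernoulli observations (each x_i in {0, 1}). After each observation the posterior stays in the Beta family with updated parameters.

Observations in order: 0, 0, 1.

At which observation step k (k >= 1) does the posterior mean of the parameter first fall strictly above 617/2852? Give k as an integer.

k = 3

obs 1: x=0 → posterior Beta(6/5, 6)
obs 2: x=0 → posterior Beta(6/5, 7)
obs 3: x=1 → posterior Beta(11/5, 7)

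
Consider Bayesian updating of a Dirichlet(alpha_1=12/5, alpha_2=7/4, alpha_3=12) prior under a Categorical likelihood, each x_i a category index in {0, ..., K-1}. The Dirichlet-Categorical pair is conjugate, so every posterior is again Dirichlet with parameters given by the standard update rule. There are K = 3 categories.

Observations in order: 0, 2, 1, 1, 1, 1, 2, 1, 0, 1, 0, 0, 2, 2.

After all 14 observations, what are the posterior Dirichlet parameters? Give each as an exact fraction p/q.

obs 1: x=0 → posterior Dirichlet(17/5, 7/4, 12)
obs 2: x=2 → posterior Dirichlet(17/5, 7/4, 13)
obs 3: x=1 → posterior Dirichlet(17/5, 11/4, 13)
obs 4: x=1 → posterior Dirichlet(17/5, 15/4, 13)
obs 5: x=1 → posterior Dirichlet(17/5, 19/4, 13)
obs 6: x=1 → posterior Dirichlet(17/5, 23/4, 13)
obs 7: x=2 → posterior Dirichlet(17/5, 23/4, 14)
obs 8: x=1 → posterior Dirichlet(17/5, 27/4, 14)
obs 9: x=0 → posterior Dirichlet(22/5, 27/4, 14)
obs 10: x=1 → posterior Dirichlet(22/5, 31/4, 14)
obs 11: x=0 → posterior Dirichlet(27/5, 31/4, 14)
obs 12: x=0 → posterior Dirichlet(32/5, 31/4, 14)
obs 13: x=2 → posterior Dirichlet(32/5, 31/4, 15)
obs 14: x=2 → posterior Dirichlet(32/5, 31/4, 16)

alpha_1=32/5, alpha_2=31/4, alpha_3=16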